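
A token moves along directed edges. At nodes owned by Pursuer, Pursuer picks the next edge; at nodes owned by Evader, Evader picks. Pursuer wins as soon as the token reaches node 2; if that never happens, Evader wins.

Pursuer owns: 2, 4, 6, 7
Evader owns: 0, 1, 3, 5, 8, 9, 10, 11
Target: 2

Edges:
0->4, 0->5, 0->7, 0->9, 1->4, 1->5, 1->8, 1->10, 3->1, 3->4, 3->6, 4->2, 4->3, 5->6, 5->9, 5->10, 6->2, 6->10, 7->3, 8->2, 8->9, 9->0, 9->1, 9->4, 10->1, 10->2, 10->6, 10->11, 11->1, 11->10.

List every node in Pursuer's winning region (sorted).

A0 = {2}
A1: add {4, 6} — 4 (Pursuer) has 4→2; 6 (Pursuer) has 6→2.
A2 = A1; e.g. 0 (Evader) can still go to 5. Fixed point.
Pursuer's winning region = {2, 4, 6}.

2, 4, 6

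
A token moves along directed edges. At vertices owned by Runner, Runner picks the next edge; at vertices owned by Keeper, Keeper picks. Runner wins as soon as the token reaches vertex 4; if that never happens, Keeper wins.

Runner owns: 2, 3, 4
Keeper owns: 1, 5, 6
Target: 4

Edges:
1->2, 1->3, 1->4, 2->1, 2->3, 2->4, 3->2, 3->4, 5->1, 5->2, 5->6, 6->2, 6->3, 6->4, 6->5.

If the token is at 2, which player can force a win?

Runner

A0 = {4}
A1: add {2, 3} — 2 (Runner) has 2→4; 3 (Runner) has 3→4.
2 ∈ A1, so Runner can force the target.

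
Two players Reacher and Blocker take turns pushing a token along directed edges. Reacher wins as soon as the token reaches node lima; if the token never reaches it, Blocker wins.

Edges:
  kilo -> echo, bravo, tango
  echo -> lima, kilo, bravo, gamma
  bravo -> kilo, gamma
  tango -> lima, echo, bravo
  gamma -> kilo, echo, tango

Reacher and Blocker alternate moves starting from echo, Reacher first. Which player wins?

Reacher

Track states (vertex, player-to-move).
A0 = {(lima,Reacher), (lima,Blocker)}
A1: add {(echo,Reacher), (tango,Reacher)}.
(echo,Reacher) ∈ A1 ⇒ Reacher forces the target.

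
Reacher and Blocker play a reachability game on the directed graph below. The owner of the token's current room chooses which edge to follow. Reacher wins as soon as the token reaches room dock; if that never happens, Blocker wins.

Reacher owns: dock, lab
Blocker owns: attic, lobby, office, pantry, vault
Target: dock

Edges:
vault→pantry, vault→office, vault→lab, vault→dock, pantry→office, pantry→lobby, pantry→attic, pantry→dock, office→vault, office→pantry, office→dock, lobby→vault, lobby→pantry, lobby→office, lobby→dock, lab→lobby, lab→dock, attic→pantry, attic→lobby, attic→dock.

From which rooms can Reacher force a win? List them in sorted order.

dock, lab

A0 = {dock}
A1: add {lab} — lab (Reacher) has lab→dock.
A2 = A1; e.g. vault (Blocker) can still go to pantry. Fixed point.
Reacher's winning region = {dock, lab}.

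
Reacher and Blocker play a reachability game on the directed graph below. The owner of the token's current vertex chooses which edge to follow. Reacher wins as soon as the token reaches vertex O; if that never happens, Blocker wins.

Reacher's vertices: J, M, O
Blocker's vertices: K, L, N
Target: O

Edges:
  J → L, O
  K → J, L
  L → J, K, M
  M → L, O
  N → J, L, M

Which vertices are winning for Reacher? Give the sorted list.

A0 = {O}
A1: add {J, M} — J (Reacher) has J→O; M (Reacher) has M→O.
A2 = A1; e.g. K (Blocker) can still go to L. Fixed point.
Reacher's winning region = {J, M, O}.

J, M, O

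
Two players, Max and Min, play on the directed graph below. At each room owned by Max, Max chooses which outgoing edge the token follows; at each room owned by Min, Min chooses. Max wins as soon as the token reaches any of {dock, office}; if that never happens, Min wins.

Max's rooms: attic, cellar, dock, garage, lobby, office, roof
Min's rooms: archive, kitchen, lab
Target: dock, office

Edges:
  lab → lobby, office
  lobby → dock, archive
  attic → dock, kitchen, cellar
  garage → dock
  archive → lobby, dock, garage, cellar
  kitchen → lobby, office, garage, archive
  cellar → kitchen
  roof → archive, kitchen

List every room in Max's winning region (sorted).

attic, dock, garage, lab, lobby, office

A0 = {dock, office}
A1: add {attic, garage, lobby} — lobby (Max) has lobby→dock; attic (Max) has attic→dock; garage (Max) has garage→dock.
A2: add {lab} — lab (Min): all of {lobby, office} already in.
A3 = A2; e.g. archive (Min) can still go to cellar. Fixed point.
Max's winning region = {attic, dock, garage, lab, lobby, office}.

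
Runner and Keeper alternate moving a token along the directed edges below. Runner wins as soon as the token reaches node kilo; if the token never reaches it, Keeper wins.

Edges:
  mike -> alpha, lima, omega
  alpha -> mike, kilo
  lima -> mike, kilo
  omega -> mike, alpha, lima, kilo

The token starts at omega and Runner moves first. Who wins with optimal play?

Track states (vertex, player-to-move).
A0 = {(kilo,Runner), (kilo,Keeper)}
A1: add {(alpha,Runner), (lima,Runner), (omega,Runner)}.
(omega,Runner) ∈ A1 ⇒ Runner forces the target.

Runner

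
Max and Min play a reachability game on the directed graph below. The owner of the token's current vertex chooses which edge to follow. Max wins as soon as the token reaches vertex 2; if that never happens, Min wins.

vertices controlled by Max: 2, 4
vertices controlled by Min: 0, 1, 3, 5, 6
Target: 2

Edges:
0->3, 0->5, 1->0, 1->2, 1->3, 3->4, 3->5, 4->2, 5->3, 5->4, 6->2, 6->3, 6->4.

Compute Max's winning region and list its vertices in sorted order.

2, 4

A0 = {2}
A1: add {4} — 4 (Max) has 4→2.
A2 = A1; e.g. 0 (Min) can still go to 3. Fixed point.
Max's winning region = {2, 4}.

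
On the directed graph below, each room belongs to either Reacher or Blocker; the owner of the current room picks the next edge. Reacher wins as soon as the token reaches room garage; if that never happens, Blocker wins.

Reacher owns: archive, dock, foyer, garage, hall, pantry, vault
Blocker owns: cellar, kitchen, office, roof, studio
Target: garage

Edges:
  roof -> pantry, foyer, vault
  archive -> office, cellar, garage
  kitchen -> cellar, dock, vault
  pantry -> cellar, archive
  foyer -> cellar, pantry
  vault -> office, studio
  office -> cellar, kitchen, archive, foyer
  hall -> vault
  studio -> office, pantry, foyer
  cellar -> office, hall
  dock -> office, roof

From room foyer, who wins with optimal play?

Reacher

A0 = {garage}
A1: add {archive} — archive (Reacher) has archive→garage.
A2: add {pantry} — pantry (Reacher) has pantry→archive.
A3: add {foyer} — foyer (Reacher) has foyer→pantry.
A4 = A3; e.g. office (Blocker) can still go to cellar. Fixed point.
foyer ∈ A3, so Reacher can force the target.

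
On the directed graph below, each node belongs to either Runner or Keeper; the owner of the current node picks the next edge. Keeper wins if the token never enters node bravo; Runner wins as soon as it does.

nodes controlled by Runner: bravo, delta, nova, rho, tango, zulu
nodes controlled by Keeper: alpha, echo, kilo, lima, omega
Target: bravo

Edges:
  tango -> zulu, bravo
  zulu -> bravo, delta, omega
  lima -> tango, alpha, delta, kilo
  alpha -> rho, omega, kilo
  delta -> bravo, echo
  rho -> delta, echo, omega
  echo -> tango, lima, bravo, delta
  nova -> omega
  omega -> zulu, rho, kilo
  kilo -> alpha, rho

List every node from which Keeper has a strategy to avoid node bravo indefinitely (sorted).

alpha, echo, kilo, lima, nova, omega

A0 = {bravo}
A1: add {delta, tango, zulu} — tango (Runner) has tango→bravo; zulu (Runner) has zulu→bravo; delta (Runner) has delta→bravo.
A2: add {rho} — rho (Runner) has rho→delta.
A3 = A2; e.g. lima (Keeper) can still go to alpha. Fixed point.
Runner's attractor = {bravo, delta, rho, tango, zulu}; Keeper avoids the target exactly from the complement.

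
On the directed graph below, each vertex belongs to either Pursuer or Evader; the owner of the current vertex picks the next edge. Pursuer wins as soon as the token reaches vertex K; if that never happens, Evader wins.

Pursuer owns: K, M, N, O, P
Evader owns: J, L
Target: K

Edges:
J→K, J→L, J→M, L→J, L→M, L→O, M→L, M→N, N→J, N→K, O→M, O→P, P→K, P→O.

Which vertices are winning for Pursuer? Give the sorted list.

A0 = {K}
A1: add {N, P} — N (Pursuer) has N→K; P (Pursuer) has P→K.
A2: add {M, O} — M (Pursuer) has M→N; O (Pursuer) has O→P.
A3 = A2; e.g. J (Evader) can still go to L. Fixed point.
Pursuer's winning region = {K, M, N, O, P}.

K, M, N, O, P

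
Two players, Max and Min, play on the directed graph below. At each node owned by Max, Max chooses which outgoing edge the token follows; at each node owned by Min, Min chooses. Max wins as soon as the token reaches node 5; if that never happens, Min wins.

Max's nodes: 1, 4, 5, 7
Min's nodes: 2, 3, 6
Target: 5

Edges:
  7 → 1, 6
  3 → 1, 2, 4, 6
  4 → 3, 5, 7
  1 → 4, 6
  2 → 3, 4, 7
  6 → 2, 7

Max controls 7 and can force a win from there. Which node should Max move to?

1

A0 = {5}
A1: add {4} — 4 (Max) has 4→5.
A2: add {1} — 1 (Max) has 1→4.
A3: add {7} — 7 (Max) has 7→1.
A4 = A3; e.g. 2 (Min) can still go to 3. Fixed point.
From 7, successor 1 is in the attractor (rank 2); the other successor 6 is not.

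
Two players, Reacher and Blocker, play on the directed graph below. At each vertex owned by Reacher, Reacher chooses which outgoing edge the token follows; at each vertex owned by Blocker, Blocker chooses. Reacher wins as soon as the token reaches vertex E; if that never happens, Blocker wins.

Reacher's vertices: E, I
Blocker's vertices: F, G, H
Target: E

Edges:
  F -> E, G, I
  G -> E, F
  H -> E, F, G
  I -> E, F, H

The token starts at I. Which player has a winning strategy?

A0 = {E}
A1: add {I} — I (Reacher) has I→E.
A2 = A1; e.g. F (Blocker) can still go to G. Fixed point.
I ∈ A1, so Reacher can force the target.

Reacher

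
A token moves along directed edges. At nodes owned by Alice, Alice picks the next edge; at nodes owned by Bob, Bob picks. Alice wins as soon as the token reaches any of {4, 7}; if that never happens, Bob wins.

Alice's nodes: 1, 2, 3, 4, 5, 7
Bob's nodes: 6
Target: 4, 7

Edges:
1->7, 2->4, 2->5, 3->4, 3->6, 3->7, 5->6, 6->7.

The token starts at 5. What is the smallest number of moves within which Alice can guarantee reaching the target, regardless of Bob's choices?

A0 = {4, 7}
A1: add {1, 2, 3, 6} — 1 (Alice) has 1→7; 2 (Alice) has 2→4; 3 (Alice) has 3→4; 6 (Bob): all of {7} already in.
A2: add {5} — 5 (Alice) has 5→6.
A2 = all vertices. Fixed point.
5 enters the attractor at level 2, so Alice can force the target in 2 moves from there.

2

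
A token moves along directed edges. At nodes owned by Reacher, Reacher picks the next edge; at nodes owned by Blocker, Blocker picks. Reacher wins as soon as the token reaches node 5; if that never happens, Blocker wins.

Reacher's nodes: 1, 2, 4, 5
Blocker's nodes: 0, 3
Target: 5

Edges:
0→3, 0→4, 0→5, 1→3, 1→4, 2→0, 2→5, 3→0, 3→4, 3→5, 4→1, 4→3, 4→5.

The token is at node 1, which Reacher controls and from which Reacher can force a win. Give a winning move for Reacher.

4

A0 = {5}
A1: add {2, 4} — 2 (Reacher) has 2→5; 4 (Reacher) has 4→5.
A2: add {1} — 1 (Reacher) has 1→4.
A3 = A2; e.g. 0 (Blocker) can still go to 3. Fixed point.
From 1, successor 4 is in the attractor (rank 1); the other successor 3 is not.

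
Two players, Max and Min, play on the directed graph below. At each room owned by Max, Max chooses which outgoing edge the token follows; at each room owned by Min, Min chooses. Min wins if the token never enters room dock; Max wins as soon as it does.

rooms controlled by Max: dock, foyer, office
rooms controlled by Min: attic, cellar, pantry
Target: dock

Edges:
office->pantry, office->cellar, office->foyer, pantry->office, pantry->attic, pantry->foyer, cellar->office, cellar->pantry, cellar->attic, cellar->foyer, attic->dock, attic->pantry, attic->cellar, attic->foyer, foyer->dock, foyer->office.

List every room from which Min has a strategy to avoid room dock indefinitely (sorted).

A0 = {dock}
A1: add {foyer} — foyer (Max) has foyer→dock.
A2: add {office} — office (Max) has office→foyer.
A3 = A2; e.g. pantry (Min) can still go to attic. Fixed point.
Max's attractor = {dock, foyer, office}; Min avoids the target exactly from the complement.

attic, cellar, pantry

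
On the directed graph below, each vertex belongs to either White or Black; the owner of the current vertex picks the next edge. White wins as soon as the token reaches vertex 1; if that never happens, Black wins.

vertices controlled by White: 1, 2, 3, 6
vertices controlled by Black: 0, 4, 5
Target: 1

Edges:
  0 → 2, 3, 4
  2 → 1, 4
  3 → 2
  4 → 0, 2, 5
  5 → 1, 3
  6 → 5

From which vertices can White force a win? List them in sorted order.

A0 = {1}
A1: add {2} — 2 (White) has 2→1.
A2: add {3} — 3 (White) has 3→2.
A3: add {5} — 5 (Black): all of {1, 3} already in.
A4: add {6} — 6 (White) has 6→5.
A5 = A4; e.g. 0 (Black) can still go to 4. Fixed point.
White's winning region = {1, 2, 3, 5, 6}.

1, 2, 3, 5, 6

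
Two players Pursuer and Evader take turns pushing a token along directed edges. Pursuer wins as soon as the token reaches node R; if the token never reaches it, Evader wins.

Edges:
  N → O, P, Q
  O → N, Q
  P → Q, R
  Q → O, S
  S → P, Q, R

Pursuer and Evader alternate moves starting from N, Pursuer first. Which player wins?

Evader

Track states (vertex, player-to-move).
A0 = {(R,Pursuer), (R,Evader)}
A1: add {(P,Pursuer), (S,Pursuer)}.
A2 = A1; e.g. (N,Pursuer) stays out. (N,Pursuer) never enters ⇒ Evader avoids the target.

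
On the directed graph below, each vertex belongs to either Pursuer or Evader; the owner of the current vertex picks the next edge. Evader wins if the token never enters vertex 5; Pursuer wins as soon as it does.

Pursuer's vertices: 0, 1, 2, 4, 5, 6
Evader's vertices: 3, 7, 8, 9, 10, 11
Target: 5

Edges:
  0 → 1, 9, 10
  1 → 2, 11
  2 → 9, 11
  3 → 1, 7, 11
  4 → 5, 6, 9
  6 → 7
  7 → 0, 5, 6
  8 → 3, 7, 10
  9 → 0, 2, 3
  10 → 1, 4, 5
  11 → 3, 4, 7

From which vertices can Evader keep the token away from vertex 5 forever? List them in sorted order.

A0 = {5}
A1: add {4} — 4 (Pursuer) has 4→5.
A2 = A1; e.g. 0 (Pursuer) has no edge into A1. Fixed point.
Pursuer's attractor = {4, 5}; Evader avoids the target exactly from the complement.

0, 1, 2, 3, 6, 7, 8, 9, 10, 11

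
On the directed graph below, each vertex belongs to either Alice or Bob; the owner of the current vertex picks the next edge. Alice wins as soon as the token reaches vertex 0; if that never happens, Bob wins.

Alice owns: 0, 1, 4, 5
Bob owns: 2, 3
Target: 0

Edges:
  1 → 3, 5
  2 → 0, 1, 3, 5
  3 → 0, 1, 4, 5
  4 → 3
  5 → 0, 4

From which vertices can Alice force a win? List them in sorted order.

0, 1, 5

A0 = {0}
A1: add {5} — 5 (Alice) has 5→0.
A2: add {1} — 1 (Alice) has 1→5.
A3 = A2; e.g. 2 (Bob) can still go to 3. Fixed point.
Alice's winning region = {0, 1, 5}.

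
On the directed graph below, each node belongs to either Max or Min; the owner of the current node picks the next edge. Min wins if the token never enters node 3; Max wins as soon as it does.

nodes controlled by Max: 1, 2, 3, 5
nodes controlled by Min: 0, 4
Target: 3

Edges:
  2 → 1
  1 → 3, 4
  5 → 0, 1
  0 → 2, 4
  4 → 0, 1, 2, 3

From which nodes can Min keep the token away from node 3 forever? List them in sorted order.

0, 4

A0 = {3}
A1: add {1} — 1 (Max) has 1→3.
A2: add {2, 5} — 2 (Max) has 2→1; 5 (Max) has 5→1.
A3 = A2; e.g. 0 (Min) can still go to 4. Fixed point.
Max's attractor = {1, 2, 3, 5}; Min avoids the target exactly from the complement.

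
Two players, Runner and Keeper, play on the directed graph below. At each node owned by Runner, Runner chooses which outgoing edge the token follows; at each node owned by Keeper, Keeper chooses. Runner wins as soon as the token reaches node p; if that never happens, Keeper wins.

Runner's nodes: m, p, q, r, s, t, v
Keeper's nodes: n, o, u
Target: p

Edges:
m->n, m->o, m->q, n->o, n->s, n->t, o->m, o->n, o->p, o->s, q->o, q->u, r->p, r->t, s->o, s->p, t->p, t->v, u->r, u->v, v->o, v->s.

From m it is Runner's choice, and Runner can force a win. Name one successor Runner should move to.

q

A0 = {p}
A1: add {r, s, t} — r (Runner) has r→p; s (Runner) has s→p; t (Runner) has t→p.
A2: add {v} — v (Runner) has v→s.
A3: add {u} — u (Keeper): all of {r, v} already in.
A4: add {q} — q (Runner) has q→u.
A5: add {m} — m (Runner) has m→q.
A6 = A5; e.g. n (Keeper) can still go to o. Fixed point.
From m, successor q is in the attractor (rank 4); the other successors n, o are not.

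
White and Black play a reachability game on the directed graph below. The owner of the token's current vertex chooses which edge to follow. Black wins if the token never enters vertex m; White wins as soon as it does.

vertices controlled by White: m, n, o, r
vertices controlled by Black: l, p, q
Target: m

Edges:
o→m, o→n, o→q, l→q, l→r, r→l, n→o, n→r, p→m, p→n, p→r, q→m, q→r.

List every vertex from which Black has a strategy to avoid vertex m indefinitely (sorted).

l, p, q, r

A0 = {m}
A1: add {o} — o (White) has o→m.
A2: add {n} — n (White) has n→o.
A3 = A2; e.g. l (Black) can still go to q. Fixed point.
White's attractor = {m, n, o}; Black avoids the target exactly from the complement.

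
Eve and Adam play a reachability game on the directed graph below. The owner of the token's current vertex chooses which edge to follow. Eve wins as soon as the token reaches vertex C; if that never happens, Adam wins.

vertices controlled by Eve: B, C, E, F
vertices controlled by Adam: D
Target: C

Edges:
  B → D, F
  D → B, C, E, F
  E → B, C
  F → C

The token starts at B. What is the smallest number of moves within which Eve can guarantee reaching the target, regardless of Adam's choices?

A0 = {C}
A1: add {E, F} — E (Eve) has E→C; F (Eve) has F→C.
A2: add {B} — B (Eve) has B→F.
B enters the attractor at level 2, so Eve can force the target in 2 moves from there.

2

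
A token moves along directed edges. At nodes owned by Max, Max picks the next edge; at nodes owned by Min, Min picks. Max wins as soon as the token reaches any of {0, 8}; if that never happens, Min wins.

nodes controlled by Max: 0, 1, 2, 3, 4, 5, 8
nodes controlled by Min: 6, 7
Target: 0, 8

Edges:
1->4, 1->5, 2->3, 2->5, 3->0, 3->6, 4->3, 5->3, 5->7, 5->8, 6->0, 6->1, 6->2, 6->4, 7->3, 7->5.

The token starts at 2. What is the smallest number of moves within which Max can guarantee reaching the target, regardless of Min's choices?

2

A0 = {0, 8}
A1: add {3, 5} — 3 (Max) has 3→0; 5 (Max) has 5→8.
A2: add {1, 2, 4, 7} — 1 (Max) has 1→5; 2 (Max) has 2→3; 4 (Max) has 4→3; 7 (Min): all of {3, 5} already in.
2 enters the attractor at level 2, so Max can force the target in 2 moves from there.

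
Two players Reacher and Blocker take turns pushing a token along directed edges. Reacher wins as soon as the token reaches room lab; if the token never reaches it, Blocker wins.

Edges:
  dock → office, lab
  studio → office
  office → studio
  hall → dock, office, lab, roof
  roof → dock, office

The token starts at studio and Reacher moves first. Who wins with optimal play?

Blocker

Track states (vertex, player-to-move).
A0 = {(lab,Reacher), (lab,Blocker)}
A1: add {(dock,Reacher), (hall,Reacher)}.
A2 = A1; e.g. (dock,Blocker) stays out. (studio,Reacher) never enters ⇒ Blocker avoids the target.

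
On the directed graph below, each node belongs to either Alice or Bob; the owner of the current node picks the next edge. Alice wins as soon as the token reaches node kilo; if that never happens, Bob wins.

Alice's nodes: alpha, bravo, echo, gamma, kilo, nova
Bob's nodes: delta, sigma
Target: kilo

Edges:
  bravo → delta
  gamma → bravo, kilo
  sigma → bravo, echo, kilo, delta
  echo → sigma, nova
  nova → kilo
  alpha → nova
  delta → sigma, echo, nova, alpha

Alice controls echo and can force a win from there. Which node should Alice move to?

nova

A0 = {kilo}
A1: add {gamma, nova} — gamma (Alice) has gamma→kilo; nova (Alice) has nova→kilo.
A2: add {alpha, echo} — echo (Alice) has echo→nova; alpha (Alice) has alpha→nova.
A3 = A2; e.g. bravo (Alice) has no edge into A2. Fixed point.
From echo, successor nova is in the attractor (rank 1); the other successor sigma is not.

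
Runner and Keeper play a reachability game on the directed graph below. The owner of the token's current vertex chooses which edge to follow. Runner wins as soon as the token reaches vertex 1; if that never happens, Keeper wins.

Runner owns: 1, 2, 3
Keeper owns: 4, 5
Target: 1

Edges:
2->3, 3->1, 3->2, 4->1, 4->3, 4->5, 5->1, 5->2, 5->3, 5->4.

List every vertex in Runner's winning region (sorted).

A0 = {1}
A1: add {3} — 3 (Runner) has 3→1.
A2: add {2} — 2 (Runner) has 2→3.
A3 = A2; e.g. 4 (Keeper) can still go to 5. Fixed point.
Runner's winning region = {1, 2, 3}.

1, 2, 3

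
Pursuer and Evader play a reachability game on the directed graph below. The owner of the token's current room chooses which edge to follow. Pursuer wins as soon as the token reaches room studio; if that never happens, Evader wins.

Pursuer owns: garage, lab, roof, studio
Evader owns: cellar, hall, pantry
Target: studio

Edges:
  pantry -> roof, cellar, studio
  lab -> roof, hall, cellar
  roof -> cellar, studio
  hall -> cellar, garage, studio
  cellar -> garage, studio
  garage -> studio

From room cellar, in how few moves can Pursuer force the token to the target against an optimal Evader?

2

A0 = {studio}
A1: add {garage, roof} — roof (Pursuer) has roof→studio; garage (Pursuer) has garage→studio.
A2: add {cellar, lab} — lab (Pursuer) has lab→roof; cellar (Evader): all of {garage, studio} already in.
cellar enters the attractor at level 2, so Pursuer can force the target in 2 moves from there.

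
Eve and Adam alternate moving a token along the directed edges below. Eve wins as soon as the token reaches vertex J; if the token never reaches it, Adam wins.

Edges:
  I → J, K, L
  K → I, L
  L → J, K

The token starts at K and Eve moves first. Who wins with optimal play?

Adam

Track states (vertex, player-to-move).
A0 = {(J,Eve), (J,Adam)}
A1: add {(I,Eve), (L,Eve)}.
A2: add {(K,Adam)}.
A3 = A2; e.g. (I,Adam) stays out. (K,Eve) never enters ⇒ Adam avoids the target.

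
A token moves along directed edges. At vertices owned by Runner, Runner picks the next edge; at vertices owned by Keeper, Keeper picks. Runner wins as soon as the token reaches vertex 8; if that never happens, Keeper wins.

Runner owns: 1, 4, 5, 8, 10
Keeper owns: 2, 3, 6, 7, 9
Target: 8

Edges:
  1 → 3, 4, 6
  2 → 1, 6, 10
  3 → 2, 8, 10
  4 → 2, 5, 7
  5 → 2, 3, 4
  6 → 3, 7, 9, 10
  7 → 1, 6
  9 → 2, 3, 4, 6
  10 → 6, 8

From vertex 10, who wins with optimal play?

Runner

A0 = {8}
A1: add {10} — 10 (Runner) has 10→8.
A2 = A1; e.g. 1 (Runner) has no edge into A1. Fixed point.
10 ∈ A1, so Runner can force the target.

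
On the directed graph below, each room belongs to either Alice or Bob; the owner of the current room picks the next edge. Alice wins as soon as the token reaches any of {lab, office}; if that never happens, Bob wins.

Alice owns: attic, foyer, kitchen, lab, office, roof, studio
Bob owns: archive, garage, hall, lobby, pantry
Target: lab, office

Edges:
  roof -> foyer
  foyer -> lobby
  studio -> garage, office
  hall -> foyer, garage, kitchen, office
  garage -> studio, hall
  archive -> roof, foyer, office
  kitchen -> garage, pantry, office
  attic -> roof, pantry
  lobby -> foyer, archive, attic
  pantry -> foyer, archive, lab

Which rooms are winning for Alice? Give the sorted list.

kitchen, lab, office, studio

A0 = {lab, office}
A1: add {kitchen, studio} — studio (Alice) has studio→office; kitchen (Alice) has kitchen→office.
A2 = A1; e.g. roof (Alice) has no edge into A1. Fixed point.
Alice's winning region = {kitchen, lab, office, studio}.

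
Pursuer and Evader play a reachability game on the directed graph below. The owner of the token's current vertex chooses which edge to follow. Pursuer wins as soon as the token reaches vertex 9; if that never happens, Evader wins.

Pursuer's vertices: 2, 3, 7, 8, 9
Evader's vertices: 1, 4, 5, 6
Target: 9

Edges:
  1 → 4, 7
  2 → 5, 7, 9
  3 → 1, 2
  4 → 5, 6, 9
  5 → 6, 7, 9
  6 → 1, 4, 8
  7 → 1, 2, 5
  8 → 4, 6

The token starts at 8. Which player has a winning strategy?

A0 = {9}
A1: add {2} — 2 (Pursuer) has 2→9.
A2: add {3, 7} — 3 (Pursuer) has 3→2; 7 (Pursuer) has 7→2.
A3 = A2; e.g. 1 (Evader) can still go to 4. Fixed point.
8 never enters the attractor, so Evader can avoid the target forever.

Evader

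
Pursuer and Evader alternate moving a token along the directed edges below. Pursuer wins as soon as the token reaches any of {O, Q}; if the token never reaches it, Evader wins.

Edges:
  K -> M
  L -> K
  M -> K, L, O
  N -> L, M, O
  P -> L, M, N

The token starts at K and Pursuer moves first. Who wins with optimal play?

Evader

Track states (vertex, player-to-move).
A0 = {(O,Pursuer), (O,Evader), (Q,Pursuer), (Q,Evader)}
A1: add {(M,Pursuer), (N,Pursuer)}.
A2: add {(K,Evader)}.
A3: add {(L,Pursuer)}.
A4: add {(N,Evader), (P,Evader)}.
A5: add {(P,Pursuer)}.
A6 = A5; e.g. (K,Pursuer) stays out. (K,Pursuer) never enters ⇒ Evader avoids the target.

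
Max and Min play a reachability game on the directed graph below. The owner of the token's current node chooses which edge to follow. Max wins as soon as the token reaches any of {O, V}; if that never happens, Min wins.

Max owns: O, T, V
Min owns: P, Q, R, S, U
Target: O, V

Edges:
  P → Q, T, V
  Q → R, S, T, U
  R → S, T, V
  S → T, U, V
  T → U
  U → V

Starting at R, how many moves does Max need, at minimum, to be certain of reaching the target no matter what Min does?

4

A0 = {O, V}
A1: add {U} — U (Min): all of {V} already in.
A2: add {T} — T (Max) has T→U.
A3: add {S} — S (Min): all of {T, U, V} already in.
A4: add {R} — R (Min): all of {S, T, V} already in.
R enters the attractor at level 4, so Max can force the target in 4 moves from there.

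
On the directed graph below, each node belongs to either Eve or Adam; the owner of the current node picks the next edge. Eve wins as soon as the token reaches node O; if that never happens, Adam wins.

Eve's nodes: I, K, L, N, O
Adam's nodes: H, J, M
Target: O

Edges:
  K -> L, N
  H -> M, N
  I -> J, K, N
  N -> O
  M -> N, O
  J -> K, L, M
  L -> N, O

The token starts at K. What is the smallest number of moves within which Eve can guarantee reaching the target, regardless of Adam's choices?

A0 = {O}
A1: add {L, N} — L (Eve) has L→O; N (Eve) has N→O.
A2: add {I, K, M} — I (Eve) has I→N; K (Eve) has K→L; M (Adam): all of {N, O} already in.
K enters the attractor at level 2, so Eve can force the target in 2 moves from there.

2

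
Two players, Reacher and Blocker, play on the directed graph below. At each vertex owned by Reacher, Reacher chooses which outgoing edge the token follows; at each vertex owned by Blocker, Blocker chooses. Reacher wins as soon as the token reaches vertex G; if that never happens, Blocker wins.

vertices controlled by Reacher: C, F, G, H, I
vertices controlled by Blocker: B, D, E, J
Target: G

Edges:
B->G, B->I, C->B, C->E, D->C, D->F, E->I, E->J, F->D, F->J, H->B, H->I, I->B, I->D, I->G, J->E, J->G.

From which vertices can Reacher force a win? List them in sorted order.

A0 = {G}
A1: add {I} — I (Reacher) has I→G.
A2: add {B, H} — B (Blocker): all of {G, I} already in; H (Reacher) has H→I.
A3: add {C} — C (Reacher) has C→B.
A4 = A3; e.g. D (Blocker) can still go to F. Fixed point.
Reacher's winning region = {B, C, G, H, I}.

B, C, G, H, I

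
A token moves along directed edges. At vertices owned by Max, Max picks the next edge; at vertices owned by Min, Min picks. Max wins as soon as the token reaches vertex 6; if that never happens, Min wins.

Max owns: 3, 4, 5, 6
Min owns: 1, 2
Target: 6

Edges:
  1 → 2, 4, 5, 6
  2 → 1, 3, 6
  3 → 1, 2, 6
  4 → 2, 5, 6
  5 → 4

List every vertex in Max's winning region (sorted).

A0 = {6}
A1: add {3, 4} — 3 (Max) has 3→6; 4 (Max) has 4→6.
A2: add {5} — 5 (Max) has 5→4.
A3 = A2; e.g. 1 (Min) can still go to 2. Fixed point.
Max's winning region = {3, 4, 5, 6}.

3, 4, 5, 6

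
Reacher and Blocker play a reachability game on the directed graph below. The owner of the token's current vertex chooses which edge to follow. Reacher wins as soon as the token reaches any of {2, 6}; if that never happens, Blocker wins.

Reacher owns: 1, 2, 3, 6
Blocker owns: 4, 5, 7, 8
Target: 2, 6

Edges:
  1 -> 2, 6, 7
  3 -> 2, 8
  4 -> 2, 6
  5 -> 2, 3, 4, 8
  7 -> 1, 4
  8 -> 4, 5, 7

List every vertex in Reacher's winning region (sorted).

1, 2, 3, 4, 6, 7

A0 = {2, 6}
A1: add {1, 3, 4} — 1 (Reacher) has 1→2; 3 (Reacher) has 3→2; 4 (Blocker): all of {2, 6} already in.
A2: add {7} — 7 (Blocker): all of {1, 4} already in.
A3 = A2; e.g. 5 (Blocker) can still go to 8. Fixed point.
Reacher's winning region = {1, 2, 3, 4, 6, 7}.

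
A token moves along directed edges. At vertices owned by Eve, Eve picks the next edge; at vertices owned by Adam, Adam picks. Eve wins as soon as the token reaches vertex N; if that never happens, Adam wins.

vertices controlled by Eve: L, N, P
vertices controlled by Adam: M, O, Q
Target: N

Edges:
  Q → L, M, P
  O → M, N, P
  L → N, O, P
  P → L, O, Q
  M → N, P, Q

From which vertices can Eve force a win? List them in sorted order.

A0 = {N}
A1: add {L} — L (Eve) has L→N.
A2: add {P} — P (Eve) has P→L.
A3 = A2; e.g. M (Adam) can still go to Q. Fixed point.
Eve's winning region = {L, N, P}.

L, N, P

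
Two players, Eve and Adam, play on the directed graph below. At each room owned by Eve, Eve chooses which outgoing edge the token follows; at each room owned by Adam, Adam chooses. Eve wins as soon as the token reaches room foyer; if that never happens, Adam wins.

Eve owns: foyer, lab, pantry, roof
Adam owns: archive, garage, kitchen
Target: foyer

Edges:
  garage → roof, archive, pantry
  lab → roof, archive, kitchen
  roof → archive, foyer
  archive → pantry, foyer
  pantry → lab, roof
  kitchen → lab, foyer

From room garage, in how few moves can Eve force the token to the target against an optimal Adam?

4

A0 = {foyer}
A1: add {roof} — roof (Eve) has roof→foyer.
A2: add {lab, pantry} — lab (Eve) has lab→roof; pantry (Eve) has pantry→roof.
A3: add {archive, kitchen} — archive (Adam): all of {pantry, foyer} already in; kitchen (Adam): all of {lab, foyer} already in.
A4: add {garage} — garage (Adam): all of {roof, archive, pantry} already in.
A4 = all vertices. Fixed point.
garage enters the attractor at level 4, so Eve can force the target in 4 moves from there.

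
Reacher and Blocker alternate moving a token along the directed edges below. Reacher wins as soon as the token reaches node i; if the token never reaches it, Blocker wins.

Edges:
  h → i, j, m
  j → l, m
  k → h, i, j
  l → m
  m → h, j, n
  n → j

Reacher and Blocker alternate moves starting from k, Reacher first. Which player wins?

Reacher

Track states (vertex, player-to-move).
A0 = {(i,Reacher), (i,Blocker)}
A1: add {(h,Reacher), (k,Reacher)}.
(k,Reacher) ∈ A1 ⇒ Reacher forces the target.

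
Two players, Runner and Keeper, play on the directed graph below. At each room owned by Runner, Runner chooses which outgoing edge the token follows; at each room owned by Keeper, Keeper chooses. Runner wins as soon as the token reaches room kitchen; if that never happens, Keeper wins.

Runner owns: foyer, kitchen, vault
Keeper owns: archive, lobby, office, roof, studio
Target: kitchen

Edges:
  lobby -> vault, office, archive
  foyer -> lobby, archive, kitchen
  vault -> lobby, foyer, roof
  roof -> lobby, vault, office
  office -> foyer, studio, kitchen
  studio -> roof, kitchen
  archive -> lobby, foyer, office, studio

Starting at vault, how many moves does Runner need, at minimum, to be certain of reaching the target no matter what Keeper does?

A0 = {kitchen}
A1: add {foyer} — foyer (Runner) has foyer→kitchen.
A2: add {vault} — vault (Runner) has vault→foyer.
A3 = A2; e.g. lobby (Keeper) can still go to office. Fixed point.
vault enters the attractor at level 2, so Runner can force the target in 2 moves from there.

2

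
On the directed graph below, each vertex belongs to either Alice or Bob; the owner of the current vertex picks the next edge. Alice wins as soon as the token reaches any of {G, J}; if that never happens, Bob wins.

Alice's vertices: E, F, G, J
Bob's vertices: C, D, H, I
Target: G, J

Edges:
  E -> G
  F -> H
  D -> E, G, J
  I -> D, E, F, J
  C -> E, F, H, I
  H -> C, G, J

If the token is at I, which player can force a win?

Bob

A0 = {G, J}
A1: add {E} — E (Alice) has E→G.
A2: add {D} — D (Bob): all of {E, G, J} already in.
A3 = A2; e.g. C (Bob) can still go to F. Fixed point.
I never enters the attractor, so Bob can avoid the target forever.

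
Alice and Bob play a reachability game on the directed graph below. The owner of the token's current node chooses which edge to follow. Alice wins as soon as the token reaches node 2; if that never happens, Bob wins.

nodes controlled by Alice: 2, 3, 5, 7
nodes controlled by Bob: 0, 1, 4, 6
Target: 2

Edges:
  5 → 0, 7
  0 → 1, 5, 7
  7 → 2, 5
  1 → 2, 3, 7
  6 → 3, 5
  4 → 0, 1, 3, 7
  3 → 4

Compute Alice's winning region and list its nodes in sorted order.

A0 = {2}
A1: add {7} — 7 (Alice) has 7→2.
A2: add {5} — 5 (Alice) has 5→7.
A3 = A2; e.g. 0 (Bob) can still go to 1. Fixed point.
Alice's winning region = {2, 5, 7}.

2, 5, 7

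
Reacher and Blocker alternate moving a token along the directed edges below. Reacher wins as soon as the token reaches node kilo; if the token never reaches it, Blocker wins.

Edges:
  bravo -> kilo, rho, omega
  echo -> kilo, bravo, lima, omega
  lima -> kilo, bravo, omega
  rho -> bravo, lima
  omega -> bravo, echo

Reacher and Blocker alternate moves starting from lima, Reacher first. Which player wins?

Reacher

Track states (vertex, player-to-move).
A0 = {(kilo,Reacher), (kilo,Blocker)}
A1: add {(bravo,Reacher), (echo,Reacher), (lima,Reacher)}.
(lima,Reacher) ∈ A1 ⇒ Reacher forces the target.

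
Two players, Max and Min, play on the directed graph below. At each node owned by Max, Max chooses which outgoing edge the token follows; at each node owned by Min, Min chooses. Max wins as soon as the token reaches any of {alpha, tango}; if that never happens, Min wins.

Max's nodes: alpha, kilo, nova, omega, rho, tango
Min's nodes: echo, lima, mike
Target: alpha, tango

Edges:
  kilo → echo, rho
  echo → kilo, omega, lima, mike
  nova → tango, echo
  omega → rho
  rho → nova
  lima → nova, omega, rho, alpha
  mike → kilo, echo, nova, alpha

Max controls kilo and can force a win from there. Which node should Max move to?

A0 = {alpha, tango}
A1: add {nova} — nova (Max) has nova→tango.
A2: add {rho} — rho (Max) has rho→nova.
A3: add {kilo, omega} — kilo (Max) has kilo→rho; omega (Max) has omega→rho.
A4: add {lima} — lima (Min): all of {nova, omega, rho, alpha} already in.
A5 = A4; e.g. echo (Min) can still go to mike. Fixed point.
From kilo, successor rho is in the attractor (rank 2); the other successor echo is not.

rho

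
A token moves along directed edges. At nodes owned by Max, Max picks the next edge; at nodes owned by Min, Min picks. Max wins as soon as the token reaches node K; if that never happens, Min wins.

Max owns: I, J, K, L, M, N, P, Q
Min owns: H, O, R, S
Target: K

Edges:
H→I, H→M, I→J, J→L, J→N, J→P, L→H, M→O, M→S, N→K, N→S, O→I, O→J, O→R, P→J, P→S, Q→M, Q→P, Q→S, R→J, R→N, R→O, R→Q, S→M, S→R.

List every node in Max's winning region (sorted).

I, J, K, N, P, Q

A0 = {K}
A1: add {N} — N (Max) has N→K.
A2: add {J} — J (Max) has J→N.
A3: add {I, P} — I (Max) has I→J; P (Max) has P→J.
A4: add {Q} — Q (Max) has Q→P.
A5 = A4; e.g. H (Min) can still go to M. Fixed point.
Max's winning region = {I, J, K, N, P, Q}.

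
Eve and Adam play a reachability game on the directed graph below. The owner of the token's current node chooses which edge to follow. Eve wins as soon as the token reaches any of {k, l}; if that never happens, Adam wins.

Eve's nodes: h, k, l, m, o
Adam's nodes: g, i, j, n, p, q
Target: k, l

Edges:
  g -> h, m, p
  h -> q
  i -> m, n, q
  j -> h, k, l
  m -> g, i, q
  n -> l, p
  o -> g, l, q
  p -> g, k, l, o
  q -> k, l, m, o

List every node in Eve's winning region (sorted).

k, l, o

A0 = {k, l}
A1: add {o} — o (Eve) has o→l.
A2 = A1; e.g. g (Adam) can still go to h. Fixed point.
Eve's winning region = {k, l, o}.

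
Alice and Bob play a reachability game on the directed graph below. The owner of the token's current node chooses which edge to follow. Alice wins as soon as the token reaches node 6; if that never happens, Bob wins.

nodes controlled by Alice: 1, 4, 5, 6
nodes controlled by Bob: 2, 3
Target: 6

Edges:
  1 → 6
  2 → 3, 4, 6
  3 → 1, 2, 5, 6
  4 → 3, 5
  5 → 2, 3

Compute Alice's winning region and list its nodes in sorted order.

A0 = {6}
A1: add {1} — 1 (Alice) has 1→6.
A2 = A1; e.g. 2 (Bob) can still go to 3. Fixed point.
Alice's winning region = {1, 6}.

1, 6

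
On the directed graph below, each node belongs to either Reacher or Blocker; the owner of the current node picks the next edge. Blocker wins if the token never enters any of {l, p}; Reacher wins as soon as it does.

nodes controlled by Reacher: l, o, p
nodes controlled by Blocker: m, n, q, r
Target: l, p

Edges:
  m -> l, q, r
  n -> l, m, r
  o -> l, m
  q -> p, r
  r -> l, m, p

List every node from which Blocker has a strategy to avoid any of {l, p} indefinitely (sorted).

A0 = {l, p}
A1: add {o} — o (Reacher) has o→l.
A2 = A1; e.g. m (Blocker) can still go to q. Fixed point.
Reacher's attractor = {l, o, p}; Blocker avoids the target exactly from the complement.

m, n, q, r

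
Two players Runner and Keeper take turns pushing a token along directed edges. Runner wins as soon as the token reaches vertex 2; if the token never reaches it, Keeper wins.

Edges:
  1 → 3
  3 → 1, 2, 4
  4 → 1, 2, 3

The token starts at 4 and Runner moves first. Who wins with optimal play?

Runner

Track states (vertex, player-to-move).
A0 = {(2,Runner), (2,Keeper)}
A1: add {(3,Runner), (4,Runner)}.
(4,Runner) ∈ A1 ⇒ Runner forces the target.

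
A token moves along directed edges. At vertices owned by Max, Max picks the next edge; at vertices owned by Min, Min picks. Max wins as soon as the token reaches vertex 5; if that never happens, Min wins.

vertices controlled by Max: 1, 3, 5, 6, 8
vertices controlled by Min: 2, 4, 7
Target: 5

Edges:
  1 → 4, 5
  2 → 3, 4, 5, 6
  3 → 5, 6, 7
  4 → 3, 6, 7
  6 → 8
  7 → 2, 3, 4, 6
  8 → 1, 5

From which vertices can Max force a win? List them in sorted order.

1, 3, 5, 6, 8

A0 = {5}
A1: add {1, 3, 8} — 1 (Max) has 1→5; 3 (Max) has 3→5; 8 (Max) has 8→5.
A2: add {6} — 6 (Max) has 6→8.
A3 = A2; e.g. 2 (Min) can still go to 4. Fixed point.
Max's winning region = {1, 3, 5, 6, 8}.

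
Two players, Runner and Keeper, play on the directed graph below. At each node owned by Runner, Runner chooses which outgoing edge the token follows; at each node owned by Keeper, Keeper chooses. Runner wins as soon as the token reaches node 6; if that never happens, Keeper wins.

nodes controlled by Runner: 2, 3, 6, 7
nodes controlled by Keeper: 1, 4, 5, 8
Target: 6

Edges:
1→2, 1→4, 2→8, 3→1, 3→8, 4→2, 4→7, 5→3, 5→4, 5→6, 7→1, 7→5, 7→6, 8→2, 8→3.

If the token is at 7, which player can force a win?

Runner

A0 = {6}
A1: add {7} — 7 (Runner) has 7→6.
A2 = A1; e.g. 1 (Keeper) can still go to 2. Fixed point.
7 ∈ A1, so Runner can force the target.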